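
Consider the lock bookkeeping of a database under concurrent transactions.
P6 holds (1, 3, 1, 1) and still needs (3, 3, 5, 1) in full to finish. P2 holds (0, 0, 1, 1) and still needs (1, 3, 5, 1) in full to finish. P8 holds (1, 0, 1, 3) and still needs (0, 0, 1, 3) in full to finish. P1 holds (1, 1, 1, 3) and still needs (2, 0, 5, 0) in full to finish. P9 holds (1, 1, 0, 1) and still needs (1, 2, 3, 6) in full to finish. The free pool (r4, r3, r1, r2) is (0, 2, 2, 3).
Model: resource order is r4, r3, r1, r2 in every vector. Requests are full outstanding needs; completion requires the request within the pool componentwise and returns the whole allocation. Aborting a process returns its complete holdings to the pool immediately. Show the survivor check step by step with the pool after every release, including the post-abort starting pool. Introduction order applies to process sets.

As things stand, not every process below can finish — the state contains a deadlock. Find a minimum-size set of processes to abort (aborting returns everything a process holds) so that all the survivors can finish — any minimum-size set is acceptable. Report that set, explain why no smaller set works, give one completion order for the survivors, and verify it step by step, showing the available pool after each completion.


Minimum abort set: P6 and P1.
Key observation: P2 had no path to completion before; after the abort of P6 and P1 ((2, 4, 2, 4) returned), step 2 is where it fits.
No one abort is enough; case by case: P6 alone leaves P2 blocked (short on r1); P2 alone leaves P6 blocked (short on r4 and r1); P8 alone leaves P6 blocked (short on r4 and r1); P1 alone leaves P6 blocked (short on r1); P9 alone leaves P6 blocked (short on r4 and r1).
One survivor order: P8, P2, P9. Verifying each step (post-abort pool first):
  pool = (2, 6, 4, 7)
  P8 needs (0, 0, 1, 3) <= (2, 6, 4, 7) -> finishes; pool += (1, 0, 1, 3) = (3, 6, 5, 10)
  P2 needs (1, 3, 5, 1) <= (3, 6, 5, 10) -> finishes; pool += (0, 0, 1, 1) = (3, 6, 6, 11)
  P9 needs (1, 2, 3, 6) <= (3, 6, 6, 11) -> finishes; pool += (1, 1, 0, 1) = (4, 7, 6, 12)


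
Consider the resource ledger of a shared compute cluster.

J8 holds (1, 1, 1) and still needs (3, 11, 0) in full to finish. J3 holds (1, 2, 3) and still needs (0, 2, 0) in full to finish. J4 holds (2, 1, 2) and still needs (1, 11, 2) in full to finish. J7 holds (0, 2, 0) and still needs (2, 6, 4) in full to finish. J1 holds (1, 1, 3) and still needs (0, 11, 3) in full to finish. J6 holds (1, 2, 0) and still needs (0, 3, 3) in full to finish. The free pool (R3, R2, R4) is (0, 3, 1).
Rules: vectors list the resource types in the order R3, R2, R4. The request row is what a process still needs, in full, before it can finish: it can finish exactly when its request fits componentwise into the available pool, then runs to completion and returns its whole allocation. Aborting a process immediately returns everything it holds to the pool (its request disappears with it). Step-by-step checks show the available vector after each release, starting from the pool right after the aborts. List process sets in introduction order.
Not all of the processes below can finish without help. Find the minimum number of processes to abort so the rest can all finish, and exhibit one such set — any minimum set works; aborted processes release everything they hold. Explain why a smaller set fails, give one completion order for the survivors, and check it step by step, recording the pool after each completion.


Abort J8 and J4.
Key observation: the deadlocked J1 becomes finishable only because J8 and J4 released (3, 2, 3); it completes at step 4 below.
Minimality, checking each single-abort alternative: J8 alone leaves J4 blocked (short on R2); J3 alone leaves J8 blocked (short on R3 and R2); J4 alone leaves J8 blocked (short on R2); J7 alone leaves J8 blocked (short on R3 and R2); J1 alone leaves J8 blocked (short on R2); J6 alone leaves J8 blocked (short on R3 and R2).
One survivor order: J3, J7, J6, J1. Step-by-step check (post-abort pool first):
  pool = (3, 5, 4)
  J3 needs (0, 2, 0) <= (3, 5, 4) -> finishes; pool += (1, 2, 3) = (4, 7, 7)
  J7 needs (2, 6, 4) <= (4, 7, 7) -> finishes; pool += (0, 2, 0) = (4, 9, 7)
  J6 needs (0, 3, 3) <= (4, 9, 7) -> finishes; pool += (1, 2, 0) = (5, 11, 7)
  J1 needs (0, 11, 3) <= (5, 11, 7) -> finishes; pool += (1, 1, 3) = (6, 12, 10)


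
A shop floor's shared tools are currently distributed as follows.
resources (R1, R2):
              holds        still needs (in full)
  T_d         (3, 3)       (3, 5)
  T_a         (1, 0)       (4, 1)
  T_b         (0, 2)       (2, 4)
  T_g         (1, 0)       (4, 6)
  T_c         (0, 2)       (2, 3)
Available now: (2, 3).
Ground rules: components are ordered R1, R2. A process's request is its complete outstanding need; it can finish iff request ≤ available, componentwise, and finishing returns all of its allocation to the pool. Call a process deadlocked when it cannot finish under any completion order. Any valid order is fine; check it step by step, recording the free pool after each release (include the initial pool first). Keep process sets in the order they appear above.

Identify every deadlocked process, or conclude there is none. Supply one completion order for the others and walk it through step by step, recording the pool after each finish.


The deadlocked set is T_d, T_a and T_g.
Key observation: after T_c, T_b complete, (2, 7) is the best the pool ever gets, yet each leftover process wants more R1.
The rest can finish in the order T_c, T_b. Step-by-step check:
  pool = (2, 3)
  T_c needs (2, 3) <= (2, 3) -> finishes; pool += (0, 2) = (2, 5)
  T_b needs (2, 4) <= (2, 5) -> finishes; pool += (0, 2) = (2, 7)
None of the blocked processes ever fits:
  blocked: T_d wants (3, 5), pool (2, 7) — not enough R1
  blocked: T_a wants (4, 1), pool (2, 7) — not enough R1
  blocked: T_g wants (4, 6), pool (2, 7) — not enough R1


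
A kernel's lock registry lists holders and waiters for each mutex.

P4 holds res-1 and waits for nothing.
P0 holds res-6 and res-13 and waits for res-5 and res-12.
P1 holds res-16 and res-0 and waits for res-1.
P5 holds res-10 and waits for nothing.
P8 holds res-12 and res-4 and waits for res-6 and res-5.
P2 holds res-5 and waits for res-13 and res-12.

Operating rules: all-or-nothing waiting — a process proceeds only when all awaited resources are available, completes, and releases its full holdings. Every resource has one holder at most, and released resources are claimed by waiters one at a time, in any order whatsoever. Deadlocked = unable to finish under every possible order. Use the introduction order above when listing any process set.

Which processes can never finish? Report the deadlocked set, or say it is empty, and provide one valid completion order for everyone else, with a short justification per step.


Deadlocked: P0, P8 and P2.
Key observation: the waits loop around P0 -> P8 -> P0 with no way out; P2 is caught in further circular waits.
One completion order for the rest: P4, P1, P5.
Step-by-step check:
  P4 waits on nothing -> runs at once and releases res-1
  P1 waits on res-1 — all released -> runs and releases res-16 and res-0
  P5 waits on nothing -> runs at once and releases res-10


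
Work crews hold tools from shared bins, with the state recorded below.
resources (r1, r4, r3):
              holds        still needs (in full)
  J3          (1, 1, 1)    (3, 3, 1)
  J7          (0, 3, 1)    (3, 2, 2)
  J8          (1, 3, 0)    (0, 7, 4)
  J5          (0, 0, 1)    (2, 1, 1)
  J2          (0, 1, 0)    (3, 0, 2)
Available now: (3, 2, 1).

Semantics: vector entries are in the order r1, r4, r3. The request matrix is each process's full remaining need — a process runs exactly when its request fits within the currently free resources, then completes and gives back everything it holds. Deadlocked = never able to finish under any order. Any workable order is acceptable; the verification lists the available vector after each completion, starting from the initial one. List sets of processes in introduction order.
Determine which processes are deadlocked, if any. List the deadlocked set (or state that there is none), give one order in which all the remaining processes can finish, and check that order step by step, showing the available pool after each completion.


The deadlocked set is empty.
Key observation: beginning at J5, releases accumulate fast enough that every process eventually fits.
The rest can finish in the order J5, J2, J3, J7, J8. Step-by-step check:
  pool = (3, 2, 1)
  J5: need (2, 1, 1) fits (3, 2, 1); releases (0, 0, 1), pool now (3, 2, 2)
  J2: need (3, 0, 2) fits (3, 2, 2); releases (0, 1, 0), pool now (3, 3, 2)
  J3: need (3, 3, 1) fits (3, 3, 2); releases (1, 1, 1), pool now (4, 4, 3)
  J7: need (3, 2, 2) fits (4, 4, 3); releases (0, 3, 1), pool now (4, 7, 4)
  J8: need (0, 7, 4) fits (4, 7, 4); releases (1, 3, 0), pool now (5, 10, 4)


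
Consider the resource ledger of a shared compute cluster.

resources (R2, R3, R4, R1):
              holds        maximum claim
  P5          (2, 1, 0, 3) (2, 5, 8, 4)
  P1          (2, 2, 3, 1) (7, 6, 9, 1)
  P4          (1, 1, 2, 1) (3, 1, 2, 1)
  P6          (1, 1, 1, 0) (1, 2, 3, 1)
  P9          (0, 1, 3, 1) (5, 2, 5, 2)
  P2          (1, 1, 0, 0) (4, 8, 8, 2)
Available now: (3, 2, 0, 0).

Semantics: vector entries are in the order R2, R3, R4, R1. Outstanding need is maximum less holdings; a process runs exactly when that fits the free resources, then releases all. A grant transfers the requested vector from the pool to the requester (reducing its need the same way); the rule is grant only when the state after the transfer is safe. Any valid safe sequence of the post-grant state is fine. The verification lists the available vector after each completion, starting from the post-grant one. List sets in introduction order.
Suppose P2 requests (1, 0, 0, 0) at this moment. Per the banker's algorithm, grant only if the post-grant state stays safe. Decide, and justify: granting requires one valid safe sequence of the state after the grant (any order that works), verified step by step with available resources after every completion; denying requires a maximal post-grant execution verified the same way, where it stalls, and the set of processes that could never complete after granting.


DENY — the pretend-granted state is unsafe.
Key observation: after P4, P6 the pool peaks at (4, 4, 3, 1), and each blocked process is short somewhere: P5 on R4; P1 on R2, R4; P9 on R2; P2 on R3, R4, R1.
On the post-grant state, P4, P6 is a maximal run — nothing extends it. Step-by-step check:
  pool = (2, 2, 0, 0)
  P4: need (2, 0, 0, 0) fits (2, 2, 0, 0); releases (1, 1, 2, 1), pool now (3, 3, 2, 1)
  P6: need (0, 1, 2, 1) fits (3, 3, 2, 1); releases (1, 1, 1, 0), pool now (4, 4, 3, 1)
  blocked: P5 wants (0, 4, 8, 1), pool (4, 4, 3, 1) — not enough R4
  blocked: P1 wants (5, 4, 6, 0), pool (4, 4, 3, 1) — not enough R2 and R4
  blocked: P9 wants (5, 1, 2, 1), pool (4, 4, 3, 1) — not enough R2
  blocked: P2 wants (2, 7, 8, 2), pool (4, 4, 3, 1) — not enough R3, R4 and R1
Post-grant, the permanently blocked set is P5, P1, P9 and P2.


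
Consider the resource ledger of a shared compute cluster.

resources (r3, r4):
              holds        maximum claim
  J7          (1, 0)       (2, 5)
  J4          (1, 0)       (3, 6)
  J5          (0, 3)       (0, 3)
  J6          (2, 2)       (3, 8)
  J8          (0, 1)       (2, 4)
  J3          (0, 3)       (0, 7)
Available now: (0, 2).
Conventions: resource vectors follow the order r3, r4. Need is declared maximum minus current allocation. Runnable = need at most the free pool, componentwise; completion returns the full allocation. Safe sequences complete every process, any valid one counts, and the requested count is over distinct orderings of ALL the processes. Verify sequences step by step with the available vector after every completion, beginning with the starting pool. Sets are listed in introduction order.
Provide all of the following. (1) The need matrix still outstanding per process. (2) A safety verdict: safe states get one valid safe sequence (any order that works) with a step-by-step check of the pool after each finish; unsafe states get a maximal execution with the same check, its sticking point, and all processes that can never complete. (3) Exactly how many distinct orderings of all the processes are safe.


(1) Outstanding need per process (order r3, r4):
  J7: (1, 5)
  J4: (2, 6)
  J5: (0, 0)
  J6: (1, 6)
  J8: (2, 3)
  J3: (0, 4)
(2) UNSAFE.
Key observation: the wall is r3: completing J5, J3 brings the pool only to (0, 8), and all the rest need more.
The run J5, J3 cannot be extended any further. Walking it through:
  pool = (0, 2)
  run J5 (needs (0, 0), free (0, 2)); after release of (0, 3) the pool is (0, 5)
  run J3 (needs (0, 4), free (0, 5)); after release of (0, 3) the pool is (0, 8)
  J7 still needs (1, 5) but only (0, 8) is free — short on r3
  J4 still needs (2, 6) but only (0, 8) is free — short on r3
  J6 still needs (1, 6) but only (0, 8) is free — short on r3
  J8 still needs (2, 3) but only (0, 8) is free — short on r3
Permanently blocked: J7, J4, J6 and J8.
(3) The exact count: 0 of the possible complete orderings are safe sequences.


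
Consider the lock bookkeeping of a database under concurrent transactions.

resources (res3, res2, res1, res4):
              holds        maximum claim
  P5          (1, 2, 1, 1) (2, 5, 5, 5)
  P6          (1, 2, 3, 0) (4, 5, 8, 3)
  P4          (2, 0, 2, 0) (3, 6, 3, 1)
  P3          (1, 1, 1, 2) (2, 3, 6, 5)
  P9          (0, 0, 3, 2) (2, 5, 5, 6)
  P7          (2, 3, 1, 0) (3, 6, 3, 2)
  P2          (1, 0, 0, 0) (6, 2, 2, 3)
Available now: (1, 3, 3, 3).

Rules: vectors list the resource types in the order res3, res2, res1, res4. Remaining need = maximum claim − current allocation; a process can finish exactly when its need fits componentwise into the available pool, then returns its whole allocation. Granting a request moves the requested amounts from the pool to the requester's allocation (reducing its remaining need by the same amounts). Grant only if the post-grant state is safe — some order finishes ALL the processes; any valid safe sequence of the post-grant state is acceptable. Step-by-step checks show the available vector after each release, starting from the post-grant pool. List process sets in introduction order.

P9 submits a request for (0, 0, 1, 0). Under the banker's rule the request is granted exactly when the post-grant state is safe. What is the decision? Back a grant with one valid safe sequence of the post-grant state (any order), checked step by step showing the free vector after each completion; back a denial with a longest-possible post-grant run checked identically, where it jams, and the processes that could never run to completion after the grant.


GRANT — the state after the grant stays safe, e.g. via P7, P4, P3, P6, P9, P5, P2.
Key observation: the transfer keeps a workable pool ((1, 3, 2, 3)); P7 starts the safe sequence.
Step-by-step check of the post-grant state:
  pool = (1, 3, 2, 3)
  P7: need (1, 3, 2, 2) fits (1, 3, 2, 3); releases (2, 3, 1, 0), pool now (3, 6, 3, 3)
  P4: need (1, 6, 1, 1) fits (3, 6, 3, 3); releases (2, 0, 2, 0), pool now (5, 6, 5, 3)
  P3: need (1, 2, 5, 3) fits (5, 6, 5, 3); releases (1, 1, 1, 2), pool now (6, 7, 6, 5)
  P6: need (3, 3, 5, 3) fits (6, 7, 6, 5); releases (1, 2, 3, 0), pool now (7, 9, 9, 5)
  P9: need (2, 5, 1, 4) fits (7, 9, 9, 5); releases (0, 0, 4, 2), pool now (7, 9, 13, 7)
  P5: need (1, 3, 4, 4) fits (7, 9, 13, 7); releases (1, 2, 1, 1), pool now (8, 11, 14, 8)
  P2: need (5, 2, 2, 3) fits (8, 11, 14, 8); releases (1, 0, 0, 0), pool now (9, 11, 14, 8)


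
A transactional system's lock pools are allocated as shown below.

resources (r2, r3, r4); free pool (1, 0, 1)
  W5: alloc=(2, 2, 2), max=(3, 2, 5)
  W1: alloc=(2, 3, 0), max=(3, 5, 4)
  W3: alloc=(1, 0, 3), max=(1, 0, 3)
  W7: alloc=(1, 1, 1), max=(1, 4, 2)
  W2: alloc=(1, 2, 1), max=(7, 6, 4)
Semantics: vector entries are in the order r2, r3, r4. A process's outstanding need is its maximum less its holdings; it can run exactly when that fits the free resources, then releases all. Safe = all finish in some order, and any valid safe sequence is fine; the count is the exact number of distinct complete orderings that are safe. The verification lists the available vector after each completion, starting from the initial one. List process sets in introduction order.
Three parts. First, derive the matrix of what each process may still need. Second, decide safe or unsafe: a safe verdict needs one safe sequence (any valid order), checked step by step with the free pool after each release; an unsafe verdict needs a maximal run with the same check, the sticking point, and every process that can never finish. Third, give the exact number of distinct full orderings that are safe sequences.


(1) Remaining need (order r2, r3, r4):
  W5: (1, 0, 3)
  W1: (1, 2, 4)
  W3: (0, 0, 0)
  W7: (0, 3, 1)
  W2: (6, 4, 3)
(2) The state is SAFE; one workable sequence: W3, W5, W1, W2, W7.
Key observation: W1 marks the first exact bind of the order: its need (1, 2, 4) fits the free (4, 2, 6) with zero slack on a requested resource.
Verifying each step:
  pool = (1, 0, 1)
  W3 needs (0, 0, 0) <= (1, 0, 1) -> finishes; pool += (1, 0, 3) = (2, 0, 4)
  W5 needs (1, 0, 3) <= (2, 0, 4) -> finishes; pool += (2, 2, 2) = (4, 2, 6)
  W1 needs (1, 2, 4) <= (4, 2, 6) -> finishes; pool += (2, 3, 0) = (6, 5, 6)
  W2 needs (6, 4, 3) <= (6, 5, 6) -> finishes; pool += (1, 2, 1) = (7, 7, 7)
  W7 needs (0, 3, 1) <= (7, 7, 7) -> finishes; pool += (1, 1, 1) = (8, 8, 8)
(3) Precisely 2 of the possible complete orderings are safe sequences.


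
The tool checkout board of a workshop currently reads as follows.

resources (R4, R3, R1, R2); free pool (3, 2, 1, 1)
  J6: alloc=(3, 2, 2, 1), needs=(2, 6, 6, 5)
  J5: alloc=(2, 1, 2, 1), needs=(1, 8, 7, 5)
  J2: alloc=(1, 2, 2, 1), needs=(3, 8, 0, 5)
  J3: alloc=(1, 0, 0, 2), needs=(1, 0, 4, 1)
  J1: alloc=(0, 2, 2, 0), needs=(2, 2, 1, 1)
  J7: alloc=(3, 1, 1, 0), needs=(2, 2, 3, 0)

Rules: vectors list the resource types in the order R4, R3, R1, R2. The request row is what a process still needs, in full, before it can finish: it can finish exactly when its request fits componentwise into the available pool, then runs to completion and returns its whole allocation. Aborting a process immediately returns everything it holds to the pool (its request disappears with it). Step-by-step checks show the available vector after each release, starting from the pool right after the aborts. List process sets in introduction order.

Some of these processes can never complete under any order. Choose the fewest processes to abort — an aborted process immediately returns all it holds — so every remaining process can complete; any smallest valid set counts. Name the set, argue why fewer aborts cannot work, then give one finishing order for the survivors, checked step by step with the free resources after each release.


Minimum abort set: J5 and J2.
Key observation: J6 had no path to completion before; after the abort of J5 and J2 ((3, 3, 4, 2) returned), step 4 is where it fits.
Why nothing smaller works — every single abort fails: J6 alone leaves J5 blocked (short on R3, R1 and R2); J5 alone leaves J6 blocked (short on R2); J2 alone leaves J6 blocked (short on R2); J3 alone leaves J6 blocked (short on R3, R1 and R2); J1 alone leaves J6 blocked (short on R3, R1 and R2); J7 alone leaves J6 blocked (short on R3, R1 and R2).
One survivor order: J7, J3, J1, J6. Check, step by step (post-abort pool first):
  pool = (6, 5, 5, 3)
  J7 needs (2, 2, 3, 0) <= (6, 5, 5, 3) -> finishes; pool += (3, 1, 1, 0) = (9, 6, 6, 3)
  J3 needs (1, 0, 4, 1) <= (9, 6, 6, 3) -> finishes; pool += (1, 0, 0, 2) = (10, 6, 6, 5)
  J1 needs (2, 2, 1, 1) <= (10, 6, 6, 5) -> finishes; pool += (0, 2, 2, 0) = (10, 8, 8, 5)
  J6 needs (2, 6, 6, 5) <= (10, 8, 8, 5) -> finishes; pool += (3, 2, 2, 1) = (13, 10, 10, 6)


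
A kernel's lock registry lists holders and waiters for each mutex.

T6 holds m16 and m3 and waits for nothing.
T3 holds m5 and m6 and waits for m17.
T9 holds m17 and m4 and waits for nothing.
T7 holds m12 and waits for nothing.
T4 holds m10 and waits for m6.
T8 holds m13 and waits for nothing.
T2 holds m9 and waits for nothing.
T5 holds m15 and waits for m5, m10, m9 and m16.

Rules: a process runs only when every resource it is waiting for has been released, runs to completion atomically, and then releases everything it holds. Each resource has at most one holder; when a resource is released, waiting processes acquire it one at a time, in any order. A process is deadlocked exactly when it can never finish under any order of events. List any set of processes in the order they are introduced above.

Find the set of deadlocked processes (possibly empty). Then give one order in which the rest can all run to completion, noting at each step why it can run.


Nothing here is deadlocked.
Key observation: the wait relation is loop-free; peeling off processes with no waits unwinds the whole state.
The rest can finish in the order T6, T2, T8, T9, T7, T3, T4, T5.
Check, step by step:
  T6 waits on nothing -> runs at once and releases m16 and m3
  T2 waits on nothing -> runs at once and releases m9
  T8 waits on nothing -> runs at once and releases m13
  T9 waits on nothing -> runs at once and releases m17 and m4
  T7 waits on nothing -> runs at once and releases m12
  run T3 (all its waits — m17 — are resolved); releases m5 and m6
  run T4 (all its waits — m6 — are resolved); releases m10
  run T5 (all its waits — m5, m10, m9 and m16 — are resolved); releases m15


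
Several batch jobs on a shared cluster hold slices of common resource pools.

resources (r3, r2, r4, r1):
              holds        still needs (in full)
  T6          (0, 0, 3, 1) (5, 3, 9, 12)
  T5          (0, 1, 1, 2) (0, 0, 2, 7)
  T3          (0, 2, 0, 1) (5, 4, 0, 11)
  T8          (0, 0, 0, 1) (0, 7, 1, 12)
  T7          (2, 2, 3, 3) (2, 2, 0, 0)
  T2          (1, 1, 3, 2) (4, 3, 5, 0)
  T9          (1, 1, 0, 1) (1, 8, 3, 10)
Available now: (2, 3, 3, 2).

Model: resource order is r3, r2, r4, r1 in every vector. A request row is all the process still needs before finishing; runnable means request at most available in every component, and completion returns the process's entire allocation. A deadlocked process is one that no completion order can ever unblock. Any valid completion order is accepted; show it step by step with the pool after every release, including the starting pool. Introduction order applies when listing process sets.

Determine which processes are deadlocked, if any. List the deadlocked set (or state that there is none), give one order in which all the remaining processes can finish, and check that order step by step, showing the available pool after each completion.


Deadlocked: T6, T3, T8 and T9.
Key observation: r1 is the bottleneck — with T7, T2, T5 done the pool holds (5, 7, 10, 9), short of every remaining need.
The rest can finish in the order T7, T2, T5. Step-by-step check:
  pool = (2, 3, 3, 2)
  T7: need (2, 2, 0, 0) fits (2, 3, 3, 2); releases (2, 2, 3, 3), pool now (4, 5, 6, 5)
  T2: need (4, 3, 5, 0) fits (4, 5, 6, 5); releases (1, 1, 3, 2), pool now (5, 6, 9, 7)
  T5: need (0, 0, 2, 7) fits (5, 6, 9, 7); releases (0, 1, 1, 2), pool now (5, 7, 10, 9)
The stuck group stays short no matter what:
  T6 cannot run: need (5, 3, 9, 12) vs free (5, 7, 10, 9) (insufficient r1)
  T3 cannot run: need (5, 4, 0, 11) vs free (5, 7, 10, 9) (insufficient r1)
  T8 cannot run: need (0, 7, 1, 12) vs free (5, 7, 10, 9) (insufficient r1)
  T9 cannot run: need (1, 8, 3, 10) vs free (5, 7, 10, 9) (insufficient r2 and r1)


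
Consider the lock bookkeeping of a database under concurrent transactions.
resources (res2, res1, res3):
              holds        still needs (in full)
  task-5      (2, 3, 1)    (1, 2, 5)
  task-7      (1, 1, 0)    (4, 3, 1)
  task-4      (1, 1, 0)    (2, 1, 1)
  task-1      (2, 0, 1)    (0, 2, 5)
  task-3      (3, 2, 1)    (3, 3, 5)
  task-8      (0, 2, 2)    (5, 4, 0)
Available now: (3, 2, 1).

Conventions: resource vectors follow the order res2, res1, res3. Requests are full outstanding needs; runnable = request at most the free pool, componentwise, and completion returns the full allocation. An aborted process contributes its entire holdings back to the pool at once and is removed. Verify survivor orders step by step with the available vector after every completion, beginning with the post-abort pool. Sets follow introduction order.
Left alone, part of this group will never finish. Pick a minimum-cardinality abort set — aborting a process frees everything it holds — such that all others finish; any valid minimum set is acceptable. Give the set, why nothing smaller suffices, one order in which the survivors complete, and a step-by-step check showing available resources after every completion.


The answer: abort task-5 and task-3.
Key observation: no ordering could ever have run task-1 before the abort of task-5 and task-3; with (5, 5, 2) back in the pool it fits at step 4.
Minimality, checking each single-abort alternative: task-5 alone leaves task-1 blocked (short on res3); task-7 alone leaves task-5 blocked (short on res3); task-4 alone leaves task-5 blocked (short on res3); task-1 alone leaves task-5 blocked (short on res3); task-3 alone leaves task-5 blocked (short on res3); task-8 alone leaves task-5 blocked (short on res3).
Survivors finish in the order: task-4, task-7, task-8, task-1. Check, step by step (pool after the aborts first):
  pool = (8, 7, 3)
  task-4: need (2, 1, 1) fits (8, 7, 3); releases (1, 1, 0), pool now (9, 8, 3)
  task-7: need (4, 3, 1) fits (9, 8, 3); releases (1, 1, 0), pool now (10, 9, 3)
  task-8: need (5, 4, 0) fits (10, 9, 3); releases (0, 2, 2), pool now (10, 11, 5)
  task-1: need (0, 2, 5) fits (10, 11, 5); releases (2, 0, 1), pool now (12, 11, 6)


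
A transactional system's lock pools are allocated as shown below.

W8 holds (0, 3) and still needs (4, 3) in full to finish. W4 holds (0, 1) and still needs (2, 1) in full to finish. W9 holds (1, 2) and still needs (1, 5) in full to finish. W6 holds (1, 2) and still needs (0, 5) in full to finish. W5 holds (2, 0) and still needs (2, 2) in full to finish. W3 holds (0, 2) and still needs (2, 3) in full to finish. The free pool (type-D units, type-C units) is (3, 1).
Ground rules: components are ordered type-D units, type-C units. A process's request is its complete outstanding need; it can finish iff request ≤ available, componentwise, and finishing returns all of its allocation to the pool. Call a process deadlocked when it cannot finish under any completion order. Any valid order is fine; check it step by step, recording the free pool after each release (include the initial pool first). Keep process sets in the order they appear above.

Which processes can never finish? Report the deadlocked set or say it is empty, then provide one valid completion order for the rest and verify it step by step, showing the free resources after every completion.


Deadlocked set: W8, W9, W6 and W3.
Key observation: no order helps: past W4, W5, the free pool tops out at (5, 2), below what each blocked process needs in type-C units.
A valid finishing order for the others: W4, W5. Check, step by step:
  pool = (3, 1)
  W4: need (2, 1) fits (3, 1); releases (0, 1), pool now (3, 2)
  W5: need (2, 2) fits (3, 2); releases (2, 0), pool now (5, 2)
The stuck group stays short no matter what:
  W8 still needs (4, 3) but only (5, 2) is free — short on type-C units
  W9 still needs (1, 5) but only (5, 2) is free — short on type-C units
  W6 still needs (0, 5) but only (5, 2) is free — short on type-C units
  W3 still needs (2, 3) but only (5, 2) is free — short on type-C units


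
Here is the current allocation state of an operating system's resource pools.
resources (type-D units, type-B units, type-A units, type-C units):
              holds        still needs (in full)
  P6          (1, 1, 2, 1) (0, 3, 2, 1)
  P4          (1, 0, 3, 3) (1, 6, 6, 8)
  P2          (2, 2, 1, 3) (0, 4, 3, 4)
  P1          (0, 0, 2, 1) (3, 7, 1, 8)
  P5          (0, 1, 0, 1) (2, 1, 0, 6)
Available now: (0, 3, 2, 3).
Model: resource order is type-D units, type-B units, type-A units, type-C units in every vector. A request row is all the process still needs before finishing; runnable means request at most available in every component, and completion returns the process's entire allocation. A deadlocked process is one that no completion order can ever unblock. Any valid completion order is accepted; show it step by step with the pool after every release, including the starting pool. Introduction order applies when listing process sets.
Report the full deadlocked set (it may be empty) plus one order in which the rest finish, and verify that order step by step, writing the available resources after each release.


The deadlocked set is empty.
Key observation: starting with P6, each completion frees enough for the next — no one is permanently blocked.
The rest can finish in the order P6, P2, P5, P1, P4. Step-by-step check:
  pool = (0, 3, 2, 3)
  P6 needs (0, 3, 2, 1) <= (0, 3, 2, 3) -> finishes; pool += (1, 1, 2, 1) = (1, 4, 4, 4)
  P2 needs (0, 4, 3, 4) <= (1, 4, 4, 4) -> finishes; pool += (2, 2, 1, 3) = (3, 6, 5, 7)
  P5 needs (2, 1, 0, 6) <= (3, 6, 5, 7) -> finishes; pool += (0, 1, 0, 1) = (3, 7, 5, 8)
  P1 needs (3, 7, 1, 8) <= (3, 7, 5, 8) -> finishes; pool += (0, 0, 2, 1) = (3, 7, 7, 9)
  P4 needs (1, 6, 6, 8) <= (3, 7, 7, 9) -> finishes; pool += (1, 0, 3, 3) = (4, 7, 10, 12)


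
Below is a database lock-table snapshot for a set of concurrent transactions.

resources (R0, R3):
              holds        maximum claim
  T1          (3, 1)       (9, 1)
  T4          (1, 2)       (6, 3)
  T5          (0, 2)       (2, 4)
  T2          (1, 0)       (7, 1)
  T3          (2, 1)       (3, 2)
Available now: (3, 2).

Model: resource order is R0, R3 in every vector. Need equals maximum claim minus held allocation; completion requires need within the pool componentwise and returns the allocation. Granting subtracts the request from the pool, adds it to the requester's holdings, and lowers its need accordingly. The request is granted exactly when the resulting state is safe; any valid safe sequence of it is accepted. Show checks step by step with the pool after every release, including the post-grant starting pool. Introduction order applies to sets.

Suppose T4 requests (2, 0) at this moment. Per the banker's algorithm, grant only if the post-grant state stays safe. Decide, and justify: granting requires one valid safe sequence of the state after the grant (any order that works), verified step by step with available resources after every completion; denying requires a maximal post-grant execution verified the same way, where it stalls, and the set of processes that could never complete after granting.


GRANT. The post-grant state is safe; one safe sequence: T3, T4, T2, T1, T5.
Key observation: with (1, 2) left after the transfer, T3 can run at once — the state stays safe.
Step-by-step check of the post-grant state:
  pool = (1, 2)
  T3: need (1, 1) fits (1, 2); releases (2, 1), pool now (3, 3)
  T4: need (3, 1) fits (3, 3); releases (3, 2), pool now (6, 5)
  T2: need (6, 1) fits (6, 5); releases (1, 0), pool now (7, 5)
  T1: need (6, 0) fits (7, 5); releases (3, 1), pool now (10, 6)
  T5: need (2, 2) fits (10, 6); releases (0, 2), pool now (10, 8)


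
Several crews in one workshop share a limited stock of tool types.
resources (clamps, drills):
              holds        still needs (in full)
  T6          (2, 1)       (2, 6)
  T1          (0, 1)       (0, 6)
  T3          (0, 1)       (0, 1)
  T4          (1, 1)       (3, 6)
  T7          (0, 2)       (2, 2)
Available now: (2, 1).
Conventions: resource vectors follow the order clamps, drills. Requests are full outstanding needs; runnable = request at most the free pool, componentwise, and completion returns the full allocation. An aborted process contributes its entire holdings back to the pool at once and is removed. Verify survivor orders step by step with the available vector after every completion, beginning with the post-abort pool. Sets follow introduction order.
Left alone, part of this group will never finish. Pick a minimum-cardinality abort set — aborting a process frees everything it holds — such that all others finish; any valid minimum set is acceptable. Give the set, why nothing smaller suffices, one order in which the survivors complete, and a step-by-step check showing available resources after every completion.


Abort T1 and T4.
Key observation: before aborting T1 and T4, T6 was permanently blocked — no order could ever run it; afterwards it completes at step 3.
No one abort is enough; case by case: T6 alone leaves T1 blocked (short on drills); T1 alone leaves T6 blocked (short on drills); T3 alone leaves T6 blocked (short on drills); T4 alone leaves T6 blocked (short on drills); T7 alone leaves T6 blocked (short on drills).
Survivors finish in the order: T7, T3, T6. Step-by-step check (pool after the aborts first):
  pool = (3, 3)
  T7 needs (2, 2) <= (3, 3) -> finishes; pool += (0, 2) = (3, 5)
  T3 needs (0, 1) <= (3, 5) -> finishes; pool += (0, 1) = (3, 6)
  T6 needs (2, 6) <= (3, 6) -> finishes; pool += (2, 1) = (5, 7)


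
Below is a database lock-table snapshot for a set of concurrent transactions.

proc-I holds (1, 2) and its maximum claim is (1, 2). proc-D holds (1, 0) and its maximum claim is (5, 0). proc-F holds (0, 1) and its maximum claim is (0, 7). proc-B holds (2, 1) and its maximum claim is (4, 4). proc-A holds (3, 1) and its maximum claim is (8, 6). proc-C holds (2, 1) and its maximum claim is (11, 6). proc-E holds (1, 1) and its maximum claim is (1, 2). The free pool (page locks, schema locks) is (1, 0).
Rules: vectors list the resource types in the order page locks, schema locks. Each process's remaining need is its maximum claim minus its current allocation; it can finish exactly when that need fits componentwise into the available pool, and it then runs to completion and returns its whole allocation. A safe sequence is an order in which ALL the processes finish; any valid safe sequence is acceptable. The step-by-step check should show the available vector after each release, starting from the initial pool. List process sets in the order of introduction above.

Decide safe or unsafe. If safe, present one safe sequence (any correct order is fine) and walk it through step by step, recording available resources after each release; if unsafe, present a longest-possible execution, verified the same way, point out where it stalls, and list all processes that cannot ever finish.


UNSAFE.
Key observation: no order helps: past proc-I, proc-E, proc-B, proc-D, the free pool tops out at (6, 4), below what each blocked process needs in schema locks.
A maximal execution: proc-I, proc-E, proc-B, proc-D — then nothing else fits. Verifying each step:
  pool = (1, 0)
  proc-I needs (0, 0) <= (1, 0) -> finishes; pool += (1, 2) = (2, 2)
  proc-E needs (0, 1) <= (2, 2) -> finishes; pool += (1, 1) = (3, 3)
  proc-B needs (2, 3) <= (3, 3) -> finishes; pool += (2, 1) = (5, 4)
  proc-D needs (4, 0) <= (5, 4) -> finishes; pool += (1, 0) = (6, 4)
  proc-F still needs (0, 6) but only (6, 4) is free — short on schema locks
  proc-A still needs (5, 5) but only (6, 4) is free — short on schema locks
  proc-C still needs (9, 5) but only (6, 4) is free — short on page locks and schema locks
Permanently blocked: proc-F, proc-A and proc-C.


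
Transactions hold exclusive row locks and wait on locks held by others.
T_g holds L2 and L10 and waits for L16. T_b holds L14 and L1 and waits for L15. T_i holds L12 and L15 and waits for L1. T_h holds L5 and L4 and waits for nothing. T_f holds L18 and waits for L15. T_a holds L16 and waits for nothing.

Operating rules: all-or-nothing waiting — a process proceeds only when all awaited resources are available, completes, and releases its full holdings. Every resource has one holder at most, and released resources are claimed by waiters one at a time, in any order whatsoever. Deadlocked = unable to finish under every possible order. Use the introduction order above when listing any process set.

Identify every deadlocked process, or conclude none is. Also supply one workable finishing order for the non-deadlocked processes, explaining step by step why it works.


The deadlocked set is T_b, T_i and T_f.
Key observation: the wait chain closes on itself along T_b -> T_i -> T_b; T_f waits into the deadlock from upstream.
The rest can finish in the order T_a, T_g, T_h.
Walking it through:
  run T_a (it waits on nothing); releases L16
  run T_g (all its waits — L16 — are resolved); releases L2 and L10
  run T_h (it waits on nothing); releases L5 and L4


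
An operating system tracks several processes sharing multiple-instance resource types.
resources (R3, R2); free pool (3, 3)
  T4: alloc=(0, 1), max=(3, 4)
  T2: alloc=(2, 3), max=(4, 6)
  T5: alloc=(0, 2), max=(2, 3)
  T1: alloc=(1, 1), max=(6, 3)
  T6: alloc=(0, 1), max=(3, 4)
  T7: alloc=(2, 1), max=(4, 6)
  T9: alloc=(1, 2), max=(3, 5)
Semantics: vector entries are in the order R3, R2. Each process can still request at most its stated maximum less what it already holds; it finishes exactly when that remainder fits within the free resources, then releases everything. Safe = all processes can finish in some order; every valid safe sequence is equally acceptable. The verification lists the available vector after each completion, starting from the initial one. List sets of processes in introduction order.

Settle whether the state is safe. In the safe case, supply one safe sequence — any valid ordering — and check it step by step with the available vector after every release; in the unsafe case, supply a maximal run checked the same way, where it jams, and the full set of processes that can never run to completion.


SAFE, for example via the order T6, T9, T2, T4, T1, T7, T5.
Key observation: the first exact fit in this order is T6 — it needs (3, 3) with (3, 3) free, meeting a requested resource to the last unit.
Step-by-step check:
  pool = (3, 3)
  run T6 (needs (3, 3), free (3, 3)); after release of (0, 1) the pool is (3, 4)
  run T9 (needs (2, 3), free (3, 4)); after release of (1, 2) the pool is (4, 6)
  run T2 (needs (2, 3), free (4, 6)); after release of (2, 3) the pool is (6, 9)
  run T4 (needs (3, 3), free (6, 9)); after release of (0, 1) the pool is (6, 10)
  run T1 (needs (5, 2), free (6, 10)); after release of (1, 1) the pool is (7, 11)
  run T7 (needs (2, 5), free (7, 11)); after release of (2, 1) the pool is (9, 12)
  run T5 (needs (2, 1), free (9, 12)); after release of (0, 2) the pool is (9, 14)


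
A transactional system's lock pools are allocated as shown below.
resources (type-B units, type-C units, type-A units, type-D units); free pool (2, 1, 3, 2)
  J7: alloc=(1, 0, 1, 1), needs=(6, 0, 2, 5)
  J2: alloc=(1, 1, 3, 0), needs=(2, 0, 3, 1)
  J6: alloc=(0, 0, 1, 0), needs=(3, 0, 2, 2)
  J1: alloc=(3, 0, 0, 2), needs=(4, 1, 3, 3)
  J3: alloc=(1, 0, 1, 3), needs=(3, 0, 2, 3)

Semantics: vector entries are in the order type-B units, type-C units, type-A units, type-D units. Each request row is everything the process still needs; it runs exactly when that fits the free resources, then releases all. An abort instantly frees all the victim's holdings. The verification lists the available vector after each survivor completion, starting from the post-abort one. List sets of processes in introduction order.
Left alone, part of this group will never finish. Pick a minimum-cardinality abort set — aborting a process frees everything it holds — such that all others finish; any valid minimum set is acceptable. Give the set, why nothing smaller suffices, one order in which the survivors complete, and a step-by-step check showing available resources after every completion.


Minimum abort set: J1.
Key observation: aborting J1 returns (3, 0, 0, 2), and J3 — hopeless before — runs at step 1 with the returned capacity in the pool.
Minimality: the empty abort set fails — the state is deadlocked as it stands.
One survivor order: J3, J2, J7, J6. Check, step by step (post-abort pool first):
  pool = (5, 1, 3, 4)
  J3: need (3, 0, 2, 3) fits (5, 1, 3, 4); releases (1, 0, 1, 3), pool now (6, 1, 4, 7)
  J2: need (2, 0, 3, 1) fits (6, 1, 4, 7); releases (1, 1, 3, 0), pool now (7, 2, 7, 7)
  J7: need (6, 0, 2, 5) fits (7, 2, 7, 7); releases (1, 0, 1, 1), pool now (8, 2, 8, 8)
  J6: need (3, 0, 2, 2) fits (8, 2, 8, 8); releases (0, 0, 1, 0), pool now (8, 2, 9, 8)
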